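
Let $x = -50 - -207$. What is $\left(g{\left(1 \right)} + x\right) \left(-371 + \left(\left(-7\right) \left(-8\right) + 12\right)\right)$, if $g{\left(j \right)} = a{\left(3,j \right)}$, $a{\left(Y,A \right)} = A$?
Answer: $-47874$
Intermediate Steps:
$g{\left(j \right)} = j$
$x = 157$ ($x = -50 + 207 = 157$)
$\left(g{\left(1 \right)} + x\right) \left(-371 + \left(\left(-7\right) \left(-8\right) + 12\right)\right) = \left(1 + 157\right) \left(-371 + \left(\left(-7\right) \left(-8\right) + 12\right)\right) = 158 \left(-371 + \left(56 + 12\right)\right) = 158 \left(-371 + 68\right) = 158 \left(-303\right) = -47874$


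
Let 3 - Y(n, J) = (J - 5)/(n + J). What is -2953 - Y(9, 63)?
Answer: -106387/36 ≈ -2955.2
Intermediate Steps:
Y(n, J) = 3 - (-5 + J)/(J + n) (Y(n, J) = 3 - (J - 5)/(n + J) = 3 - (-5 + J)/(J + n))
-2953 - Y(9, 63) = -2953 - (5 + 2*63 + 3*9)/(63 + 9) = -2953 - (5 + 126 + 27)/72 = -2953 - 158/72 = -2953 - 1*79/36 = -2953 - 79/36 = -106387/36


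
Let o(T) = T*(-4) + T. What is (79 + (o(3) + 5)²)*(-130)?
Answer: -12350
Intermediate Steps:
o(T) = -3*T (o(T) = -4*T + T = -3*T)
(79 + (o(3) + 5)²)*(-130) = (79 + (-3*3 + 5)²)*(-130) = (79 + (-9 + 5)²)*(-130) = (79 + (-4)²)*(-130) = (79 + 16)*(-130) = 95*(-130) = -12350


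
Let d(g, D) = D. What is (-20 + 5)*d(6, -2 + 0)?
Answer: 30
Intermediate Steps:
(-20 + 5)*d(6, -2 + 0) = (-20 + 5)*(-2 + 0) = -15*(-2) = 30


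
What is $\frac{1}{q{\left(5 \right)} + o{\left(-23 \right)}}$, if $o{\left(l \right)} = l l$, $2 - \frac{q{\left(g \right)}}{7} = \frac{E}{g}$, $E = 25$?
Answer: $\frac{1}{508} \approx 0.0019685$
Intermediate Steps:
$q{\left(g \right)} = 14 - \frac{175}{g}$ ($q{\left(g \right)} = 14 - 7 \frac{25}{g} = 14 - \frac{175}{g}$)
$o{\left(l \right)} = l^{2}$
$\frac{1}{q{\left(5 \right)} + o{\left(-23 \right)}} = \frac{1}{\left(14 - \frac{175}{5}\right) + \left(-23\right)^{2}} = \frac{1}{\left(14 - 35\right) + 529} = \frac{1}{-21 + 529} = \frac{1}{508}$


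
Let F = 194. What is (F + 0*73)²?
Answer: 37636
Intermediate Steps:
(F + 0*73)² = (194 + 0*73)² = (194 + 0)² = 194² = 37636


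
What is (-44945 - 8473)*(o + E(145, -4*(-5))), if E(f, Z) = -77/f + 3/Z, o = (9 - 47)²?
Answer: -771152379/10 ≈ -7.7115e+7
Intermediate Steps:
o = 1444 (o = (-38)² = 1444)
(-44945 - 8473)*(o + E(145, -4*(-5))) = (-44945 - 8473)*(1444 + (-77/145 + 3/((-4*(-5))))) = -53418*(1444 + (-77*1/145 + 3/20)) = -53418*(1444 + (-77/145 + 3*(1/20))) = -53418*(1444 + (-77/145 + 3/20)) = -53418*(1444 - 221/580) = -53418*837299/580 = -771152379/10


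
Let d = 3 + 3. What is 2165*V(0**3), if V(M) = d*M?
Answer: 0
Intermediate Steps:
d = 6
V(M) = 6*M
2165*V(0**3) = 2165*(6*0**3) = 2165*(6*0) = 2165*0 = 0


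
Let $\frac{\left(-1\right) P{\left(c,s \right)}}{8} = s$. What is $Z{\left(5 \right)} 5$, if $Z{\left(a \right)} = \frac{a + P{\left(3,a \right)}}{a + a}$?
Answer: $- \frac{35}{2} \approx -17.5$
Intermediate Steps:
$P{\left(c,s \right)} = - 8 s$
$Z{\left(a \right)} = - \frac{7}{2}$ ($Z{\left(a \right)} = \frac{a - 8 a}{a + a} = \frac{\left(-7\right) a}{2 a} = - 7 a \frac{1}{2 a} = - \frac{7}{2}$)
$Z{\left(5 \right)} 5 = \left(- \frac{7}{2}\right) 5 = - \frac{35}{2}$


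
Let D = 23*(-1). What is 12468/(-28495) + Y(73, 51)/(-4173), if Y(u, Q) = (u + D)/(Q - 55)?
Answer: -103345553/237819270 ≈ -0.43456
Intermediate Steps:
D = -23
Y(u, Q) = (-23 + u)/(-55 + Q) (Y(u, Q) = (u - 23)/(Q - 55) = (-23 + u)/(-55 + Q))
12468/(-28495) + Y(73, 51)/(-4173) = 12468/(-28495) + ((-23 + 73)/(-55 + 51))/(-4173) = 12468*(-1/28495) + (50/(-4))*(-1/4173) = -12468/28495 - ¼*50*(-1/4173) = -12468/28495 - 25/2*(-1/4173) = -12468/28495 + 25/8346 = -103345553/237819270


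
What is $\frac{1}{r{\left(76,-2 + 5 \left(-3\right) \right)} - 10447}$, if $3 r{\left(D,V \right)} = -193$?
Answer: $- \frac{3}{31534} \approx -9.5135 \cdot 10^{-5}$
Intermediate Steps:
$r{\left(D,V \right)} = - \frac{193}{3}$ ($r{\left(D,V \right)} = \frac{1}{3} \left(-193\right) = - \frac{193}{3}$)
$\frac{1}{r{\left(76,-2 + 5 \left(-3\right) \right)} - 10447} = \frac{1}{- \frac{193}{3} - 10447} = \frac{1}{- \frac{31534}{3}} = - \frac{3}{31534}$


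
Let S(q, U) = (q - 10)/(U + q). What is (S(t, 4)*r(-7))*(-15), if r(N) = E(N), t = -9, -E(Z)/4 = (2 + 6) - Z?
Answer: 3420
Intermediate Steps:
E(Z) = -32 + 4*Z (E(Z) = -4*((2 + 6) - Z) = -4*(8 - Z) = -32 + 4*Z)
r(N) = -32 + 4*N
S(q, U) = (-10 + q)/(U + q)
(S(t, 4)*r(-7))*(-15) = (((-10 - 9)/(4 - 9))*(-32 + 4*(-7)))*(-15) = ((-19/(-5))*(-32 - 28))*(-15) = (-⅕*(-19)*(-60))*(-15) = ((19/5)*(-60))*(-15) = -228*(-15) = 3420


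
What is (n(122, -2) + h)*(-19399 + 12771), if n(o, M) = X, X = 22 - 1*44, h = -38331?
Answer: 254203684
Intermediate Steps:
X = -22 (X = 22 - 44 = -22)
n(o, M) = -22
(n(122, -2) + h)*(-19399 + 12771) = (-22 - 38331)*(-19399 + 12771) = -38353*(-6628) = 254203684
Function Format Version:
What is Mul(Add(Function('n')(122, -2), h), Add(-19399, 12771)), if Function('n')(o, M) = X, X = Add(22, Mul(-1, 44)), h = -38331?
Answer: 254203684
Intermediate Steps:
X = -22 (X = Add(22, -44) = -22)
Function('n')(o, M) = -22
Mul(Add(Function('n')(122, -2), h), Add(-19399, 12771)) = Mul(Add(-22, -38331), Add(-19399, 12771)) = Mul(-38353, -6628) = 254203684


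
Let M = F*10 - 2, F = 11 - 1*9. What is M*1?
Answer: 18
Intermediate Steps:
F = 2 (F = 11 - 9 = 2)
M = 18 (M = 2*10 - 2 = 20 - 2 = 18)
M*1 = 18*1 = 18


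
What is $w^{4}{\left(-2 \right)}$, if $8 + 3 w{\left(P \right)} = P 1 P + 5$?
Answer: $\frac{1}{81} \approx 0.012346$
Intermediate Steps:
$w{\left(P \right)} = -1 + \frac{P^{2}}{3}$ ($w{\left(P \right)} = - \frac{8}{3} + \frac{P 1 P + 5}{3} = - \frac{8}{3} + \frac{P P + 5}{3} = - \frac{8}{3} + \frac{P^{2} + 5}{3} = - \frac{8}{3} + \frac{5 + P^{2}}{3} = - \frac{8}{3} + \left(\frac{5}{3} + \frac{P^{2}}{3}\right) = -1 + \frac{P^{2}}{3}$)
$w^{4}{\left(-2 \right)} = \left(-1 + \frac{\left(-2\right)^{2}}{3}\right)^{4} = \left(-1 + \frac{1}{3} \cdot 4\right)^{4} = \left(-1 + \frac{4}{3}\right)^{4} = \left(\frac{1}{3}\right)^{4} = \frac{1}{81}$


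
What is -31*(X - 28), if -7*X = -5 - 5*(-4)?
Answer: 6541/7 ≈ 934.43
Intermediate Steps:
X = -15/7 (X = -(-5 - 5*(-4))/7 = -(-5 + 20)/7 = -⅐*15 = -15/7 ≈ -2.1429)
-31*(X - 28) = -31*(-15/7 - 28) = -31*(-211/7) = 6541/7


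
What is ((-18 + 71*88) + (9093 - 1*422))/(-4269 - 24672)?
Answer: -4967/9647 ≈ -0.51488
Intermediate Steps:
((-18 + 71*88) + (9093 - 1*422))/(-4269 - 24672) = ((-18 + 6248) + (9093 - 422))/(-28941) = (6230 + 8671)*(-1/28941) = 14901*(-1/28941) = -4967/9647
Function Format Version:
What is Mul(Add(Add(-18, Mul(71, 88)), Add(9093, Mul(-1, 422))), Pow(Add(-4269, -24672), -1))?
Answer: Rational(-4967, 9647) ≈ -0.51488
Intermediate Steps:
Mul(Add(Add(-18, Mul(71, 88)), Add(9093, Mul(-1, 422))), Pow(Add(-4269, -24672), -1)) = Mul(Add(Add(-18, 6248), Add(9093, -422)), Pow(-28941, -1)) = Mul(Add(6230, 8671), Rational(-1, 28941)) = Mul(14901, Rational(-1, 28941)) = Rational(-4967, 9647)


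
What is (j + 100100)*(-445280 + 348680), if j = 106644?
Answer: -19971470400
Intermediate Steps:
(j + 100100)*(-445280 + 348680) = (106644 + 100100)*(-445280 + 348680) = 206744*(-96600) = -19971470400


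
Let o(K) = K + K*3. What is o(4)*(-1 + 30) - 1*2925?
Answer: -2461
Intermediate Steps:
o(K) = 4*K (o(K) = K + 3*K = 4*K)
o(4)*(-1 + 30) - 1*2925 = (4*4)*(-1 + 30) - 1*2925 = 16*29 - 2925 = 464 - 2925 = -2461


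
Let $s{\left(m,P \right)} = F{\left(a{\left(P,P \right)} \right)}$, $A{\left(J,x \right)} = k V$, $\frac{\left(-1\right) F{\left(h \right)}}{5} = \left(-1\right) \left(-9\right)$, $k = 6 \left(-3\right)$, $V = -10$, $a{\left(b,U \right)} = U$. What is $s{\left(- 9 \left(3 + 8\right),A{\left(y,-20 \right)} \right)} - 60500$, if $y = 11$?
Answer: $-60545$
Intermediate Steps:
$k = -18$
$F{\left(h \right)} = -45$ ($F{\left(h \right)} = - 5 \left(\left(-1\right) \left(-9\right)\right) = \left(-5\right) 9 = -45$)
$A{\left(J,x \right)} = 180$ ($A{\left(J,x \right)} = \left(-18\right) \left(-10\right) = 180$)
$s{\left(m,P \right)} = -45$
$s{\left(- 9 \left(3 + 8\right),A{\left(y,-20 \right)} \right)} - 60500 = -45 - 60500 = -60545$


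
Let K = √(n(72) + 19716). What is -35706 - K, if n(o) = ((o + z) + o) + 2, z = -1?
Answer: -35706 - √19861 ≈ -35847.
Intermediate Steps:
n(o) = 1 + 2*o (n(o) = ((o - 1) + o) + 2 = ((-1 + o) + o) + 2 = (-1 + 2*o) + 2 = 1 + 2*o)
K = √19861 (K = √((1 + 2*72) + 19716) = √((1 + 144) + 19716) = √(145 + 19716) = √19861 ≈ 140.93)
-35706 - K = -35706 - √19861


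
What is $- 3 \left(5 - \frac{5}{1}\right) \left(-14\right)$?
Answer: $0$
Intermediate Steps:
$- 3 \left(5 - \frac{5}{1}\right) \left(-14\right) = - 3 \left(5 - 5\right) \left(-14\right) = \left(-3\right) 0 \left(-14\right) = 0 \left(-14\right) = 0$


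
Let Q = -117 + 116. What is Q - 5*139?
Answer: -696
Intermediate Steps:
Q = -1
Q - 5*139 = -1 - 5*139 = -1 - 1*695 = -1 - 695 = -696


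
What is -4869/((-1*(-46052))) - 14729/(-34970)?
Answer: 19539653/61939940 ≈ 0.31546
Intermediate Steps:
-4869/((-1*(-46052))) - 14729/(-34970) = -4869/46052 - 14729*(-1/34970) = -4869*1/46052 + 1133/2690 = -4869/46052 + 1133/2690 = 19539653/61939940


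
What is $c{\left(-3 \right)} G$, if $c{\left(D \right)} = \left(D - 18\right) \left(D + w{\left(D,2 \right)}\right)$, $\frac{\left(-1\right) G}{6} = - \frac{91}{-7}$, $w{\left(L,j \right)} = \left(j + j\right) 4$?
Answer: $21294$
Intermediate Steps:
$w{\left(L,j \right)} = 8 j$ ($w{\left(L,j \right)} = 2 j 4 = 8 j$)
$G = -78$ ($G = - 6 \left(- \frac{91}{-7}\right) = - 6 \left(\left(-91\right) \left(- \frac{1}{7}\right)\right) = \left(-6\right) 13 = -78$)
$c{\left(D \right)} = \left(-18 + D\right) \left(16 + D\right)$ ($c{\left(D \right)} = \left(D - 18\right) \left(D + 8 \cdot 2\right) = \left(-18 + D\right) \left(D + 16\right) = \left(-18 + D\right) \left(16 + D\right)$)
$c{\left(-3 \right)} G = \left(-288 + \left(-3\right)^{2} - -6\right) \left(-78\right) = \left(-288 + 9 + 6\right) \left(-78\right) = \left(-273\right) \left(-78\right) = 21294$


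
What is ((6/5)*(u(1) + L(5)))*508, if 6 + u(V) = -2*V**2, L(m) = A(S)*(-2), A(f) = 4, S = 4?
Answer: -48768/5 ≈ -9753.6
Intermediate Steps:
L(m) = -8 (L(m) = 4*(-2) = -8)
u(V) = -6 - 2*V**2
((6/5)*(u(1) + L(5)))*508 = ((6/5)*((-6 - 2*1**2) - 8))*508 = ((6*(1/5))*((-6 - 2*1) - 8))*508 = (6*((-6 - 2) - 8)/5)*508 = (6*(-8 - 8)/5)*508 = ((6/5)*(-16))*508 = -96/5*508 = -48768/5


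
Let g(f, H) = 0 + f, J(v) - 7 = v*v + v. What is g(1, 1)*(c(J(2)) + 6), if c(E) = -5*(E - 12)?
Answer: 1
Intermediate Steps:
J(v) = 7 + v + v**2 (J(v) = 7 + (v*v + v) = 7 + (v**2 + v) = 7 + (v + v**2) = 7 + v + v**2)
c(E) = 60 - 5*E (c(E) = -5*(-12 + E) = 60 - 5*E)
g(f, H) = f
g(1, 1)*(c(J(2)) + 6) = 1*((60 - 5*(7 + 2 + 2**2)) + 6) = 1*((60 - 5*(7 + 2 + 4)) + 6) = 1*((60 - 5*13) + 6) = 1*((60 - 65) + 6) = 1*(-5 + 6) = 1*1 = 1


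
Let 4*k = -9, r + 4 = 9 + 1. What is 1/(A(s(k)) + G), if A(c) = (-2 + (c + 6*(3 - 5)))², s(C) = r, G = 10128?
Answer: 1/10192 ≈ 9.8116e-5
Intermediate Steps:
r = 6 (r = -4 + (9 + 1) = -4 + 10 = 6)
k = -9/4 (k = (¼)*(-9) = -9/4 ≈ -2.2500)
s(C) = 6
A(c) = (-14 + c)² (A(c) = (-2 + (c + 6*(-2)))² = (-2 + (c - 12))² = (-2 + (-12 + c))² = (-14 + c)²)
1/(A(s(k)) + G) = 1/((-14 + 6)² + 10128) = 1/((-8)² + 10128) = 1/(64 + 10128) = 1/10192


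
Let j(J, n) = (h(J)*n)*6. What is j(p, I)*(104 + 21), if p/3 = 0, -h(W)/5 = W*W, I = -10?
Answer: 0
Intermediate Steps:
h(W) = -5*W² (h(W) = -5*W*W = -5*W²)
p = 0 (p = 3*0 = 0)
j(J, n) = -30*n*J² (j(J, n) = ((-5*J²)*n)*6 = -5*n*J²*6 = -30*n*J²)
j(p, I)*(104 + 21) = (-30*(-10)*0²)*(104 + 21) = -30*(-10)*0*125 = 0*125 = 0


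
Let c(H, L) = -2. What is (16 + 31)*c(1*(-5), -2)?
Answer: -94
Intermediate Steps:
(16 + 31)*c(1*(-5), -2) = (16 + 31)*(-2) = 47*(-2) = -94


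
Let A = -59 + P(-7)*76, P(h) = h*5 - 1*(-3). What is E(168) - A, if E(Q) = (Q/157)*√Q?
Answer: 2491 + 336*√42/157 ≈ 2504.9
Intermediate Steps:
P(h) = 3 + 5*h (P(h) = 5*h + 3 = 3 + 5*h)
E(Q) = Q^(3/2)/157 (E(Q) = (Q*(1/157))*√Q = (Q/157)*√Q = Q^(3/2)/157)
A = -2491 (A = -59 + (3 + 5*(-7))*76 = -59 + (3 - 35)*76 = -59 - 32*76 = -59 - 2432 = -2491)
E(168) - A = 168^(3/2)/157 - 1*(-2491) = (336*√42)/157 + 2491 = 336*√42/157 + 2491 = 2491 + 336*√42/157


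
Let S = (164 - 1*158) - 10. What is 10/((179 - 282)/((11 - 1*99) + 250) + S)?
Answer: -1620/751 ≈ -2.1571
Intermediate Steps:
S = -4 (S = (164 - 158) - 10 = 6 - 10 = -4)
10/((179 - 282)/((11 - 1*99) + 250) + S) = 10/((179 - 282)/((11 - 1*99) + 250) - 4) = 10/(-103/((11 - 99) + 250) - 4) = 10/(-103/(-88 + 250) - 4) = 10/(-103/162 - 4) = 10/(-751/162) = -162/751*10 = -1620/751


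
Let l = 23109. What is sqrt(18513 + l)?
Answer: sqrt(41622) ≈ 204.01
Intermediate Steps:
sqrt(18513 + l) = sqrt(18513 + 23109) = sqrt(41622)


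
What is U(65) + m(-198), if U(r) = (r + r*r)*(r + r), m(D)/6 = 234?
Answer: 559104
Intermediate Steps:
m(D) = 1404 (m(D) = 6*234 = 1404)
U(r) = 2*r*(r + r**2) (U(r) = (r + r**2)*(2*r) = 2*r*(r + r**2))
U(65) + m(-198) = 2*65**2*(1 + 65) + 1404 = 2*4225*66 + 1404 = 557700 + 1404 = 559104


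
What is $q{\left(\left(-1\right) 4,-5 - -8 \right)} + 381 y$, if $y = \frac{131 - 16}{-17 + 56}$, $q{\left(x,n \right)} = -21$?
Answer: $\frac{14332}{13} \approx 1102.5$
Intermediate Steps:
$y = \frac{115}{39} \approx 2.9487$
$q{\left(\left(-1\right) 4,-5 - -8 \right)} + 381 y = -21 + 381 \cdot \frac{115}{39} = -21 + \frac{14605}{13} = \frac{14332}{13}$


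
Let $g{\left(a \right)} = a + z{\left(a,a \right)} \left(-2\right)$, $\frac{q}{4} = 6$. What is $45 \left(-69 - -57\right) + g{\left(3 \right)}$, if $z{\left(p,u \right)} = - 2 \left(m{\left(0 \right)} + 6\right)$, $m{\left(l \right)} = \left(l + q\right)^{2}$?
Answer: $1791$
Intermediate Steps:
$q = 24$ ($q = 4 \cdot 6 = 24$)
$m{\left(l \right)} = \left(24 + l\right)^{2}$ ($m{\left(l \right)} = \left(l + 24\right)^{2} = \left(24 + l\right)^{2}$)
$z{\left(p,u \right)} = -1164$ ($z{\left(p,u \right)} = - 2 \left(\left(24 + 0\right)^{2} + 6\right) = - 2 \left(24^{2} + 6\right) = - 2 \left(576 + 6\right) = \left(-2\right) 582 = -1164$)
$g{\left(a \right)} = 2328 + a$ ($g{\left(a \right)} = a - -2328 = a + 2328 = 2328 + a$)
$45 \left(-69 - -57\right) + g{\left(3 \right)} = 45 \left(-69 - -57\right) + \left(2328 + 3\right) = 45 \left(-69 + 57\right) + 2331 = 45 \left(-12\right) + 2331 = -540 + 2331 = 1791$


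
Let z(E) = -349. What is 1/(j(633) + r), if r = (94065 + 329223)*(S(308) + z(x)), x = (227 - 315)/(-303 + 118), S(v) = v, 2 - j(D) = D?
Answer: -1/17355439 ≈ -5.7619e-8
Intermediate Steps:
j(D) = 2 - D
x = 88/185 (x = -88/(-185) = -88*(-1/185) = 88/185 ≈ 0.47568)
r = -17354808 (r = (94065 + 329223)*(308 - 349) = 423288*(-41) = -17354808)
1/(j(633) + r) = 1/((2 - 1*633) - 17354808) = 1/((2 - 633) - 17354808) = 1/(-631 - 17354808) = 1/(-17355439) = -1/17355439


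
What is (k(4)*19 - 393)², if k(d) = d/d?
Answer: 139876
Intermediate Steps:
k(d) = 1
(k(4)*19 - 393)² = (1*19 - 393)² = (19 - 393)² = (-374)² = 139876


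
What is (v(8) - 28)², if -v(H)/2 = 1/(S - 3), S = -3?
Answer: 6889/9 ≈ 765.44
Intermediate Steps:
v(H) = ⅓ (v(H) = -2/(-3 - 3) = -2/(-6) = -2*(-⅙) = ⅓)
(v(8) - 28)² = (⅓ - 28)² = (-83/3)² = 6889/9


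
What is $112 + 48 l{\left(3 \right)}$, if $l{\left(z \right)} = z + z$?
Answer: $400$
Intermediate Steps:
$l{\left(z \right)} = 2 z$
$112 + 48 l{\left(3 \right)} = 112 + 48 \cdot 2 \cdot 3 = 112 + 48 \cdot 6 = 112 + 288 = 400$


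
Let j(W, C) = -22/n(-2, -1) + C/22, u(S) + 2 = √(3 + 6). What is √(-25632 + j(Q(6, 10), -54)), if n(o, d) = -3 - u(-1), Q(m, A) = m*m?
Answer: I*√12404414/22 ≈ 160.09*I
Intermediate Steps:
Q(m, A) = m²
u(S) = 1 (u(S) = -2 + √(3 + 6) = -2 + √9 = -2 + 3 = 1)
n(o, d) = -4 (n(o, d) = -3 - 1*1 = -3 - 1 = -4)
j(W, C) = 11/2 + C/22 (j(W, C) = -22/(-4) + C/22 = -22*(-¼) + C*(1/22) = 11/2 + C/22)
√(-25632 + j(Q(6, 10), -54)) = √(-25632 + (11/2 + (1/22)*(-54))) = √(-25632 + (11/2 - 27/11)) = √(-25632 + 67/22) = √(-563837/22) = I*√12404414/22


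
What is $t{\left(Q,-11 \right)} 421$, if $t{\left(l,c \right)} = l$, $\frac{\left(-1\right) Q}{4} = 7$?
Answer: $-11788$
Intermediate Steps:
$Q = -28$ ($Q = \left(-4\right) 7 = -28$)
$t{\left(Q,-11 \right)} 421 = \left(-28\right) 421 = -11788$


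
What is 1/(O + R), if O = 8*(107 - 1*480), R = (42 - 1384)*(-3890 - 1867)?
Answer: 1/7722910 ≈ 1.2948e-7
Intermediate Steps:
R = 7725894 (R = -1342*(-5757) = 7725894)
O = -2984 (O = 8*(107 - 480) = 8*(-373) = -2984)
1/(O + R) = 1/(-2984 + 7725894) = 1/7722910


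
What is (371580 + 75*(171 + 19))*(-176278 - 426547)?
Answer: -232587969750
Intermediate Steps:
(371580 + 75*(171 + 19))*(-176278 - 426547) = (371580 + 75*190)*(-602825) = (371580 + 14250)*(-602825) = 385830*(-602825) = -232587969750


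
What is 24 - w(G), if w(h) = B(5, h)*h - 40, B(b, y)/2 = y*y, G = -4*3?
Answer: 3520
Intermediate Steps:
G = -12
B(b, y) = 2*y² (B(b, y) = 2*(y*y) = 2*y²)
w(h) = -40 + 2*h³ (w(h) = (2*h²)*h - 40 = 2*h³ - 40 = -40 + 2*h³)
24 - w(G) = 24 - (-40 + 2*(-12)³) = 24 - (-40 + 2*(-1728)) = 24 - (-40 - 3456) = 24 - 1*(-3496) = 24 + 3496 = 3520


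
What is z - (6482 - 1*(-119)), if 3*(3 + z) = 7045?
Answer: -12767/3 ≈ -4255.7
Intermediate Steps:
z = 7036/3 (z = -3 + (1/3)*7045 = -3 + 7045/3 = 7036/3 ≈ 2345.3)
z - (6482 - 1*(-119)) = 7036/3 - (6482 - 1*(-119)) = 7036/3 - (6482 + 119) = 7036/3 - 1*6601 = 7036/3 - 6601 = -12767/3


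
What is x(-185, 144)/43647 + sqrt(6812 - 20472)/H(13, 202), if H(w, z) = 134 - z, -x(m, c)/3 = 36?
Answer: -36/14549 - I*sqrt(3415)/34 ≈ -0.0024744 - 1.7188*I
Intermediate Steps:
x(m, c) = -108 (x(m, c) = -3*36 = -108)
x(-185, 144)/43647 + sqrt(6812 - 20472)/H(13, 202) = -108/43647 + sqrt(6812 - 20472)/(134 - 1*202) = -108*1/43647 + sqrt(-13660)/(134 - 202) = -36/14549 + (2*I*sqrt(3415))/(-68) = -36/14549 + (2*I*sqrt(3415))*(-1/68) = -36/14549 - I*sqrt(3415)/34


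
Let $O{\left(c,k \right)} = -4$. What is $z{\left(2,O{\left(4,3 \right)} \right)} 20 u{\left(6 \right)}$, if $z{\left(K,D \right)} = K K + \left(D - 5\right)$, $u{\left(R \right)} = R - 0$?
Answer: $-600$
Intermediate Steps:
$u{\left(R \right)} = R$ ($u{\left(R \right)} = R + 0 = R$)
$z{\left(K,D \right)} = -5 + D + K^{2}$ ($z{\left(K,D \right)} = K^{2} + \left(D - 5\right) = K^{2} + \left(-5 + D\right) = -5 + D + K^{2}$)
$z{\left(2,O{\left(4,3 \right)} \right)} 20 u{\left(6 \right)} = \left(-5 - 4 + 2^{2}\right) 20 \cdot 6 = \left(-5 - 4 + 4\right) 20 \cdot 6 = \left(-5\right) 20 \cdot 6 = \left(-100\right) 6 = -600$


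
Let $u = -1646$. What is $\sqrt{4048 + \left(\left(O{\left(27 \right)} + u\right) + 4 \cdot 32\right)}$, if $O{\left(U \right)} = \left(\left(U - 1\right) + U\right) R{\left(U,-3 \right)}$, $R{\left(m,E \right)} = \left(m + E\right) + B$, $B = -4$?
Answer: $\sqrt{3590} \approx 59.917$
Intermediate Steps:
$R{\left(m,E \right)} = -4 + E + m$ ($R{\left(m,E \right)} = \left(m + E\right) - 4 = \left(E + m\right) - 4 = -4 + E + m$)
$O{\left(U \right)} = \left(-1 + 2 U\right) \left(-7 + U\right)$ ($O{\left(U \right)} = \left(\left(U - 1\right) + U\right) \left(-4 - 3 + U\right) = \left(\left(-1 + U\right) + U\right) \left(-7 + U\right) = \left(-1 + 2 U\right) \left(-7 + U\right)$)
$\sqrt{4048 + \left(\left(O{\left(27 \right)} + u\right) + 4 \cdot 32\right)} = \sqrt{4048 + \left(\left(\left(-1 + 2 \cdot 27\right) \left(-7 + 27\right) - 1646\right) + 4 \cdot 32\right)} = \sqrt{4048 + \left(\left(\left(-1 + 54\right) 20 - 1646\right) + 128\right)} = \sqrt{4048 + \left(\left(53 \cdot 20 - 1646\right) + 128\right)} = \sqrt{4048 + \left(\left(1060 - 1646\right) + 128\right)} = \sqrt{4048 + \left(-586 + 128\right)} = \sqrt{4048 - 458} = \sqrt{3590}$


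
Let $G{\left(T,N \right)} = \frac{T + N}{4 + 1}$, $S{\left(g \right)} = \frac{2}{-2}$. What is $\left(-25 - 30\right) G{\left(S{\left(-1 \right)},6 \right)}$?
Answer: $-55$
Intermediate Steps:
$S{\left(g \right)} = -1$ ($S{\left(g \right)} = 2 \left(- \frac{1}{2}\right) = -1$)
$G{\left(T,N \right)} = \frac{N}{5} + \frac{T}{5}$ ($G{\left(T,N \right)} = \frac{N + T}{5} = \left(N + T\right) \frac{1}{5} = \frac{N}{5} + \frac{T}{5}$)
$\left(-25 - 30\right) G{\left(S{\left(-1 \right)},6 \right)} = \left(-25 - 30\right) \left(\frac{1}{5} \cdot 6 + \frac{1}{5} \left(-1\right)\right) = - 55 \left(\frac{6}{5} - \frac{1}{5}\right) = \left(-55\right) 1 = -55$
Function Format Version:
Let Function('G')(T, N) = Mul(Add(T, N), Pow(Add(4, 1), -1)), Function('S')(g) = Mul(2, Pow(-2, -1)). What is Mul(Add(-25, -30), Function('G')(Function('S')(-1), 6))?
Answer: -55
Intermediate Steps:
Function('S')(g) = -1 (Function('S')(g) = Mul(2, Rational(-1, 2)) = -1)
Function('G')(T, N) = Add(Mul(Rational(1, 5), N), Mul(Rational(1, 5), T)) (Function('G')(T, N) = Mul(Add(N, T), Pow(5, -1)) = Mul(Add(N, T), Rational(1, 5)) = Add(Mul(Rational(1, 5), N), Mul(Rational(1, 5), T)))
Mul(Add(-25, -30), Function('G')(Function('S')(-1), 6)) = Mul(Add(-25, -30), Add(Mul(Rational(1, 5), 6), Mul(Rational(1, 5), -1))) = Mul(-55, Add(Rational(6, 5), Rational(-1, 5))) = Mul(-55, 1) = -55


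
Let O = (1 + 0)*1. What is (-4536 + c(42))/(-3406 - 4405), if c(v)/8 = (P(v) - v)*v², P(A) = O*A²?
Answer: -24296328/7811 ≈ -3110.5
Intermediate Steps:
O = 1 (O = 1*1 = 1)
P(A) = A² (P(A) = 1*A² = A²)
c(v) = 8*v²*(v² - v) (c(v) = 8*((v² - v)*v²) = 8*(v²*(v² - v)) = 8*v²*(v² - v))
(-4536 + c(42))/(-3406 - 4405) = (-4536 + 8*42³*(-1 + 42))/(-3406 - 4405) = (-4536 + 8*74088*41)/(-7811) = (-4536 + 24300864)*(-1/7811) = 24296328*(-1/7811) = -24296328/7811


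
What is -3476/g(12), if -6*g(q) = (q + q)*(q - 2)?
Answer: 869/10 ≈ 86.900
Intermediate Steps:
g(q) = -q*(-2 + q)/3 (g(q) = -(q + q)*(q - 2)/6 = -2*q*(-2 + q)/6 = -q*(-2 + q)/3)
-3476/g(12) = -3476/((1/3)*12*(2 - 1*12)) = -3476/((1/3)*12*(2 - 12)) = -3476/((1/3)*12*(-10)) = -3476/(-40) = -1/40*(-3476) = 869/10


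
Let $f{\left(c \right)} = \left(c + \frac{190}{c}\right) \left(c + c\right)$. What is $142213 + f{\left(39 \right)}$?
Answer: $145635$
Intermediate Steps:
$f{\left(c \right)} = 2 c \left(c + \frac{190}{c}\right)$ ($f{\left(c \right)} = \left(c + \frac{190}{c}\right) 2 c = 2 c \left(c + \frac{190}{c}\right)$)
$142213 + f{\left(39 \right)} = 142213 + \left(380 + 2 \cdot 39^{2}\right) = 142213 + \left(380 + 2 \cdot 1521\right) = 142213 + \left(380 + 3042\right) = 142213 + 3422 = 145635$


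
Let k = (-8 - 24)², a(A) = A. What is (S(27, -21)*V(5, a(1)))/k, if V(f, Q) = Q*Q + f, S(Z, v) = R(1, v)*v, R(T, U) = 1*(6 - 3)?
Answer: -189/512 ≈ -0.36914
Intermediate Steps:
R(T, U) = 3 (R(T, U) = 1*3 = 3)
S(Z, v) = 3*v
V(f, Q) = f + Q² (V(f, Q) = Q² + f = f + Q²)
k = 1024 (k = (-32)² = 1024)
(S(27, -21)*V(5, a(1)))/k = ((3*(-21))*(5 + 1²))/1024 = -63*(5 + 1)*(1/1024) = -63*6*(1/1024) = -378*1/1024 = -189/512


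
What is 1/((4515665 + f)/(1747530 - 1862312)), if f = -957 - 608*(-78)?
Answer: -57391/2281066 ≈ -0.025160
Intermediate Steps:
f = 46467 (f = -957 + 47424 = 46467)
1/((4515665 + f)/(1747530 - 1862312)) = 1/((4515665 + 46467)/(1747530 - 1862312)) = 1/(4562132/(-114782)) = 1/(4562132*(-1/114782)) = 1/(-2281066/57391) = -57391/2281066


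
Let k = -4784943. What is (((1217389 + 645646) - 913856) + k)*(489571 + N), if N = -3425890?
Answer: 11263026712716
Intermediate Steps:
(((1217389 + 645646) - 913856) + k)*(489571 + N) = (((1217389 + 645646) - 913856) - 4784943)*(489571 - 3425890) = ((1863035 - 913856) - 4784943)*(-2936319) = (949179 - 4784943)*(-2936319) = -3835764*(-2936319) = 11263026712716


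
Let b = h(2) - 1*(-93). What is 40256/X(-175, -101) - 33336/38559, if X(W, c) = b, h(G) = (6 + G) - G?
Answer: 516310280/1272447 ≈ 405.76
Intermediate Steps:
h(G) = 6
b = 99 (b = 6 - 1*(-93) = 6 + 93 = 99)
X(W, c) = 99
40256/X(-175, -101) - 33336/38559 = 40256/99 - 33336/38559 = 40256*(1/99) - 33336*1/38559 = 40256/99 - 11112/12853 = 516310280/1272447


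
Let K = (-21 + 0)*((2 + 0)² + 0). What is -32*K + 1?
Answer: 2689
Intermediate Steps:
K = -84 (K = -21*(2² + 0) = -21*(4 + 0) = -21*4 = -84)
-32*K + 1 = -32*(-84) + 1 = 2688 + 1 = 2689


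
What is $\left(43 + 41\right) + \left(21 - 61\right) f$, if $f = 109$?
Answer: $-4276$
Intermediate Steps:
$\left(43 + 41\right) + \left(21 - 61\right) f = \left(43 + 41\right) + \left(21 - 61\right) 109 = 84 + \left(21 - 61\right) 109 = 84 - 4360 = -4276$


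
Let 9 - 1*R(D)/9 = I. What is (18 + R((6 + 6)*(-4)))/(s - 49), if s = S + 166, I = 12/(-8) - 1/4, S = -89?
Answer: 459/112 ≈ 4.0982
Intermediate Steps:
I = -7/4 (I = 12*(-⅛) - 1*¼ = -3/2 - ¼ = -7/4 ≈ -1.7500)
s = 77 (s = -89 + 166 = 77)
R(D) = 387/4 (R(D) = 81 - 9*(-7/4) = 81 + 63/4 = 387/4)
(18 + R((6 + 6)*(-4)))/(s - 49) = (18 + 387/4)/(77 - 49) = (459/4)/28 = (459/4)*(1/28) = 459/112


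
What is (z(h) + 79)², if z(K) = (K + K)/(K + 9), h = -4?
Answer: 149769/25 ≈ 5990.8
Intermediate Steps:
z(K) = 2*K/(9 + K) (z(K) = (2*K)/(9 + K) = 2*K/(9 + K))
(z(h) + 79)² = (2*(-4)/(9 - 4) + 79)² = (2*(-4)/5 + 79)² = (2*(-4)*(⅕) + 79)² = (-8/5 + 79)² = (387/5)² = 149769/25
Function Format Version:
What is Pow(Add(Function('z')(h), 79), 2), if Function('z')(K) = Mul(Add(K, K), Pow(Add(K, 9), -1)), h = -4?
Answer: Rational(149769, 25) ≈ 5990.8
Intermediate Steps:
Function('z')(K) = Mul(2, K, Pow(Add(9, K), -1)) (Function('z')(K) = Mul(Mul(2, K), Pow(Add(9, K), -1)) = Mul(2, K, Pow(Add(9, K), -1)))
Pow(Add(Function('z')(h), 79), 2) = Pow(Add(Mul(2, -4, Pow(Add(9, -4), -1)), 79), 2) = Pow(Add(Mul(2, -4, Pow(5, -1)), 79), 2) = Pow(Add(Mul(2, -4, Rational(1, 5)), 79), 2) = Pow(Add(Rational(-8, 5), 79), 2) = Pow(Rational(387, 5), 2) = Rational(149769, 25)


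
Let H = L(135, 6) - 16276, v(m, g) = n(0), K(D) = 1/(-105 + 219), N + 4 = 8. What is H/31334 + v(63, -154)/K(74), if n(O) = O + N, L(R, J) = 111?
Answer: 14272139/31334 ≈ 455.48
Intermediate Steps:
N = 4 (N = -4 + 8 = 4)
n(O) = 4 + O (n(O) = O + 4 = 4 + O)
K(D) = 1/114
v(m, g) = 4 (v(m, g) = 4 + 0 = 4)
H = -16165 (H = 111 - 16276 = -16165)
H/31334 + v(63, -154)/K(74) = -16165/31334 + 4/(1/114) = -16165*1/31334 + 4*114 = -16165/31334 + 456 = 14272139/31334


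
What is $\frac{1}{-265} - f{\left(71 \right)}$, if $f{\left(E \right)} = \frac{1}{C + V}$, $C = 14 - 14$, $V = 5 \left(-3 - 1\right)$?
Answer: $\frac{49}{1060} \approx 0.046226$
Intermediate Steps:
$V = -20$ ($V = 5 \left(-4\right) = -20$)
$C = 0$
$f{\left(E \right)} = - \frac{1}{20}$ ($f{\left(E \right)} = \frac{1}{0 - 20} = \frac{1}{-20} = - \frac{1}{20}$)
$\frac{1}{-265} - f{\left(71 \right)} = \frac{1}{-265} - - \frac{1}{20} = - \frac{1}{265} + \frac{1}{20} = \frac{49}{1060}$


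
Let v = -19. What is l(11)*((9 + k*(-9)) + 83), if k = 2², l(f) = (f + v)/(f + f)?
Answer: -224/11 ≈ -20.364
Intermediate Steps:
l(f) = (-19 + f)/(2*f) (l(f) = (f - 19)/(f + f) = (-19 + f)/((2*f)) = (-19 + f)*(1/(2*f)) = (-19 + f)/(2*f))
k = 4
l(11)*((9 + k*(-9)) + 83) = ((½)*(-19 + 11)/11)*((9 + 4*(-9)) + 83) = ((½)*(1/11)*(-8))*((9 - 36) + 83) = -4*(-27 + 83)/11 = -4/11*56 = -224/11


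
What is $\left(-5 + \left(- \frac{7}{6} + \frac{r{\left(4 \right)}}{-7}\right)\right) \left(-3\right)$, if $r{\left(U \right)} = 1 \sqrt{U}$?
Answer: $\frac{271}{14} \approx 19.357$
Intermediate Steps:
$r{\left(U \right)} = \sqrt{U}$
$\left(-5 + \left(- \frac{7}{6} + \frac{r{\left(4 \right)}}{-7}\right)\right) \left(-3\right) = \left(-5 - \left(\frac{7}{6} - \frac{\sqrt{4}}{-7}\right)\right) \left(-3\right) = \left(-5 + \left(\left(-7\right) \frac{1}{6} + 2 \left(- \frac{1}{7}\right)\right)\right) \left(-3\right) = \left(-5 - \frac{61}{42}\right) \left(-3\right) = \left(- \frac{271}{42}\right) \left(-3\right) = \frac{271}{14}$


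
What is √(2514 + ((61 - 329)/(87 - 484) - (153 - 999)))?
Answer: 2*√132418159/397 ≈ 57.971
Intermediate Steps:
√(2514 + ((61 - 329)/(87 - 484) - (153 - 999))) = √(2514 + (-268/(-397) - 1*(-846))) = √(2514 + (-268*(-1/397) + 846)) = √(2514 + (268/397 + 846)) = √(2514 + 336130/397) = √(1334188/397) = 2*√132418159/397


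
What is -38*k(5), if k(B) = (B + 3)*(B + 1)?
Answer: -1824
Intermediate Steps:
k(B) = (1 + B)*(3 + B) (k(B) = (3 + B)*(1 + B) = (1 + B)*(3 + B))
-38*k(5) = -38*(3 + 5² + 4*5) = -38*(3 + 25 + 20) = -38*48 = -1824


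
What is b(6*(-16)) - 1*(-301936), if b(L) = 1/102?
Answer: 30797473/102 ≈ 3.0194e+5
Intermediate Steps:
b(L) = 1/102
b(6*(-16)) - 1*(-301936) = 1/102 - 1*(-301936) = 1/102 + 301936 = 30797473/102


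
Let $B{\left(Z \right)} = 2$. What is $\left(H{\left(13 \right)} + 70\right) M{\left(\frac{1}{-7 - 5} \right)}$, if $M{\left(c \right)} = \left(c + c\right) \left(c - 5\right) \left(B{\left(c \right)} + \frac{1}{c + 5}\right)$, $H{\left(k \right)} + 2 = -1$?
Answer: $\frac{265655}{2124} \approx 125.07$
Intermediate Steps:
$H{\left(k \right)} = -3$ ($H{\left(k \right)} = -2 - 1 = -3$)
$M{\left(c \right)} = 2 c \left(-5 + c\right) \left(2 + \frac{1}{5 + c}\right)$ ($M{\left(c \right)} = \left(c + c\right) \left(c - 5\right) \left(2 + \frac{1}{c + 5}\right) = 2 c \left(-5 + c\right) \left(2 + \frac{1}{5 + c}\right)$)
$\left(H{\left(13 \right)} + 70\right) M{\left(\frac{1}{-7 - 5} \right)} = \left(-3 + 70\right) \frac{2 \left(-55 + \frac{1}{-7 - 5} + 2 \left(\frac{1}{-7 - 5}\right)^{2}\right)}{\left(-7 - 5\right) \left(5 + \frac{1}{-7 - 5}\right)} = 67 \frac{2 \left(-55 + \frac{1}{-12} + 2 \left(\frac{1}{-12}\right)^{2}\right)}{\left(-12\right) \left(5 + \frac{1}{-12}\right)} = 67 \cdot 2 \left(- \frac{1}{12}\right) \frac{1}{5 - \frac{1}{12}} \left(-55 - \frac{1}{12} + 2 \left(- \frac{1}{12}\right)^{2}\right) = 67 \cdot 2 \left(- \frac{1}{12}\right) \frac{1}{\frac{59}{12}} \left(-55 - \frac{1}{12} + 2 \cdot \frac{1}{144}\right) = 67 \cdot 2 \left(- \frac{1}{12}\right) \frac{12}{59} \left(-55 - \frac{1}{12} + \frac{1}{72}\right) = 67 \cdot 2 \left(- \frac{1}{12}\right) \frac{12}{59} \left(- \frac{3965}{72}\right) = 67 \cdot \frac{3965}{2124} = \frac{265655}{2124}$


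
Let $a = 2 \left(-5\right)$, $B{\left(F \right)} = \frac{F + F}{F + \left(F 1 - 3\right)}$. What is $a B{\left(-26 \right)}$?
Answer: $- \frac{104}{11} \approx -9.4545$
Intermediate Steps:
$B{\left(F \right)} = \frac{2 F}{-3 + 2 F}$ ($B{\left(F \right)} = \frac{2 F}{F + \left(F - 3\right)} = \frac{2 F}{F + \left(-3 + F\right)} = \frac{2 F}{-3 + 2 F}$)
$a = -10$
$a B{\left(-26 \right)} = - 10 \cdot 2 \left(-26\right) \frac{1}{-3 + 2 \left(-26\right)} = - 10 \cdot 2 \left(-26\right) \frac{1}{-3 - 52} = - 10 \cdot 2 \left(-26\right) \frac{1}{-55} = - 10 \cdot 2 \left(-26\right) \left(- \frac{1}{55}\right) = \left(-10\right) \frac{52}{55} = - \frac{104}{11}$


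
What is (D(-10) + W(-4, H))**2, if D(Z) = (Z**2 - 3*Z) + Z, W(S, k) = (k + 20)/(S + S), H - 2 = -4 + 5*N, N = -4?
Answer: 231361/16 ≈ 14460.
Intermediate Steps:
H = -22 (H = 2 + (-4 + 5*(-4)) = 2 + (-4 - 20) = 2 - 24 = -22)
W(S, k) = (20 + k)/(2*S) (W(S, k) = (20 + k)/((2*S)) = (20 + k)*(1/(2*S)) = (20 + k)/(2*S))
D(Z) = Z**2 - 2*Z
(D(-10) + W(-4, H))**2 = (-10*(-2 - 10) + (1/2)*(20 - 22)/(-4))**2 = (-10*(-12) + (1/2)*(-1/4)*(-2))**2 = (120 + 1/4)**2 = (481/4)**2 = 231361/16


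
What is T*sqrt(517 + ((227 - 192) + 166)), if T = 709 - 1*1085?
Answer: -376*sqrt(718) ≈ -10075.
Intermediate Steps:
T = -376 (T = 709 - 1085 = -376)
T*sqrt(517 + ((227 - 192) + 166)) = -376*sqrt(517 + ((227 - 192) + 166)) = -376*sqrt(517 + (35 + 166)) = -376*sqrt(517 + 201) = -376*sqrt(718)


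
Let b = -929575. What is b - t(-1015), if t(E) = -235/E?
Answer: -188703772/203 ≈ -9.2958e+5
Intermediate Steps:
b - t(-1015) = -929575 - (-235)/(-1015) = -929575 - (-235)*(-1)/1015 = -929575 - 1*47/203 = -929575 - 47/203 = -188703772/203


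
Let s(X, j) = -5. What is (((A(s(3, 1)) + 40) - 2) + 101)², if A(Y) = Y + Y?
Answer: 16641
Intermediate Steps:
A(Y) = 2*Y
(((A(s(3, 1)) + 40) - 2) + 101)² = (((2*(-5) + 40) - 2) + 101)² = (((-10 + 40) - 2) + 101)² = ((30 - 2) + 101)² = (28 + 101)² = 129² = 16641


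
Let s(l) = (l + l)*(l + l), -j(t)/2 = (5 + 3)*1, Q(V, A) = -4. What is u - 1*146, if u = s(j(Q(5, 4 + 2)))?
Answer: 878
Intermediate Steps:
j(t) = -16 (j(t) = -2*(5 + 3) = -16)
s(l) = 4*l**2 (s(l) = (2*l)*(2*l) = 4*l**2)
u = 1024 (u = 4*(-16)**2 = 4*256 = 1024)
u - 1*146 = 1024 - 1*146 = 1024 - 146 = 878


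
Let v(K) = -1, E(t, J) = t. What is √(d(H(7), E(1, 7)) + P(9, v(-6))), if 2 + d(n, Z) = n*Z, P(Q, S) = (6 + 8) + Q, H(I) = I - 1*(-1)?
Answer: √29 ≈ 5.3852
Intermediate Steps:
H(I) = 1 + I (H(I) = I + 1 = 1 + I)
P(Q, S) = 14 + Q
d(n, Z) = -2 + Z*n (d(n, Z) = -2 + n*Z = -2 + Z*n)
√(d(H(7), E(1, 7)) + P(9, v(-6))) = √((-2 + 1*(1 + 7)) + (14 + 9)) = √((-2 + 1*8) + 23) = √((-2 + 8) + 23) = √(6 + 23) = √29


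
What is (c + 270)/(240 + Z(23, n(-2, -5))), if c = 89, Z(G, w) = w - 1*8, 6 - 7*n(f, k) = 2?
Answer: 2513/1628 ≈ 1.5436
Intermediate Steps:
n(f, k) = 4/7 (n(f, k) = 6/7 - ⅐*2 = 6/7 - 2/7 = 4/7)
Z(G, w) = -8 + w (Z(G, w) = w - 8 = -8 + w)
(c + 270)/(240 + Z(23, n(-2, -5))) = (89 + 270)/(240 + (-8 + 4/7)) = 359/(240 - 52/7) = 359/(1628/7) = 359*(7/1628) = 2513/1628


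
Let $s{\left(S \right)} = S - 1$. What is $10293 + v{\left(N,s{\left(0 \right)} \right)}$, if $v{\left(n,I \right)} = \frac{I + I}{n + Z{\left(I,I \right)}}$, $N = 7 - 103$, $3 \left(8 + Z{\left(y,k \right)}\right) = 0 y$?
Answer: $\frac{535237}{52} \approx 10293.0$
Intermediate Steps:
$Z{\left(y,k \right)} = -8$ ($Z{\left(y,k \right)} = -8 + \frac{0 y}{3} = -8 + \frac{1}{3} \cdot 0 = -8 + 0 = -8$)
$s{\left(S \right)} = -1 + S$ ($s{\left(S \right)} = S - 1 = -1 + S$)
$N = -96$ ($N = 7 - 103 = -96$)
$v{\left(n,I \right)} = \frac{2 I}{-8 + n}$ ($v{\left(n,I \right)} = \frac{I + I}{n - 8} = \frac{2 I}{-8 + n}$)
$10293 + v{\left(N,s{\left(0 \right)} \right)} = 10293 + \frac{2 \left(-1 + 0\right)}{-8 - 96} = 10293 + 2 \left(-1\right) \frac{1}{-104} = 10293 + 2 \left(-1\right) \left(- \frac{1}{104}\right) = 10293 + \frac{1}{52} = \frac{535237}{52}$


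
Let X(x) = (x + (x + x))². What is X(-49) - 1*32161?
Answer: -10552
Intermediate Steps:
X(x) = 9*x² (X(x) = (x + 2*x)² = (3*x)² = 9*x²)
X(-49) - 1*32161 = 9*(-49)² - 1*32161 = 9*2401 - 32161 = 21609 - 32161 = -10552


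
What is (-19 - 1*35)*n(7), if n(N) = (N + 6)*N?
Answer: -4914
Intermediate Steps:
n(N) = N*(6 + N) (n(N) = (6 + N)*N = N*(6 + N))
(-19 - 1*35)*n(7) = (-19 - 1*35)*(7*(6 + 7)) = (-19 - 35)*(7*13) = -54*91 = -4914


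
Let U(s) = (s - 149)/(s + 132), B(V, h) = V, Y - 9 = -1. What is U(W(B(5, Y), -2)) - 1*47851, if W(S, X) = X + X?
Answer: -6125081/128 ≈ -47852.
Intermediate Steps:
Y = 8 (Y = 9 - 1 = 8)
W(S, X) = 2*X
U(s) = (-149 + s)/(132 + s)
U(W(B(5, Y), -2)) - 1*47851 = (-149 + 2*(-2))/(132 + 2*(-2)) - 1*47851 = (-149 - 4)/(132 - 4) - 47851 = -153/128 - 47851 = -6125081/128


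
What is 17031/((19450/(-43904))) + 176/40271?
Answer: -1368717822832/35603225 ≈ -38444.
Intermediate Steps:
17031/((19450/(-43904))) + 176/40271 = 17031/((19450*(-1/43904))) + 176*(1/40271) = 17031/(-9725/21952) + 16/3661 = 17031*(-21952/9725) + 16/3661 = -373864512/9725 + 16/3661 = -1368717822832/35603225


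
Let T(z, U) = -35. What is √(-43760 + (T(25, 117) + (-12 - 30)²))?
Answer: I*√42031 ≈ 205.01*I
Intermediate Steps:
√(-43760 + (T(25, 117) + (-12 - 30)²)) = √(-43760 + (-35 + (-12 - 30)²)) = √(-43760 + (-35 + (-42)²)) = √(-43760 + (-35 + 1764)) = √(-43760 + 1729) = √(-42031) = I*√42031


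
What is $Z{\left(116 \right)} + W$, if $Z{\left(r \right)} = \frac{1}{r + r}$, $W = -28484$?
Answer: $- \frac{6608287}{232} \approx -28484.0$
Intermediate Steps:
$Z{\left(r \right)} = \frac{1}{2 r}$
$Z{\left(116 \right)} + W = \frac{1}{2 \cdot 116} - 28484 = \frac{1}{2} \cdot \frac{1}{116} - 28484 = \frac{1}{232} - 28484 = - \frac{6608287}{232}$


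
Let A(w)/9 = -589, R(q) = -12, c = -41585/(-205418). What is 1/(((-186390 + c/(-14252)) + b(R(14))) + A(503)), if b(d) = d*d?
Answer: -2927617336/560776317900377 ≈ -5.2207e-6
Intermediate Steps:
c = 41585/205418 (c = -41585*(-1/205418) = 41585/205418 ≈ 0.20244)
A(w) = -5301 (A(w) = 9*(-589) = -5301)
b(d) = d**2
1/(((-186390 + c/(-14252)) + b(R(14))) + A(503)) = 1/(((-186390 + (41585/205418)/(-14252)) + (-12)**2) - 5301) = 1/(((-186390 + (41585/205418)*(-1/14252)) + 144) - 5301) = 1/(((-186390 - 41585/2927617336) + 144) - 5301) = 1/((-545678595298625/2927617336 + 144) - 5301) = 1/(-545257018402241/2927617336 - 5301) = 1/(-560776317900377/2927617336) = -2927617336/560776317900377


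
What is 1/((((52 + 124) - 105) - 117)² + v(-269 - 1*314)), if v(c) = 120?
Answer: 1/2236 ≈ 0.00044723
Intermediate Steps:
1/((((52 + 124) - 105) - 117)² + v(-269 - 1*314)) = 1/((((52 + 124) - 105) - 117)² + 120) = 1/(((176 - 105) - 117)² + 120) = 1/((71 - 117)² + 120) = 1/((-46)² + 120) = 1/(2116 + 120) = 1/2236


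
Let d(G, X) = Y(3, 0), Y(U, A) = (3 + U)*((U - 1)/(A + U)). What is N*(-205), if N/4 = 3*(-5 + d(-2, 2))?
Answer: 2460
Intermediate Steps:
Y(U, A) = (-1 + U)*(3 + U)/(A + U) (Y(U, A) = (3 + U)*((-1 + U)/(A + U)) = (-1 + U)*(3 + U)/(A + U))
d(G, X) = 4 (d(G, X) = (-3 + 3² + 2*3)/(0 + 3) = (-3 + 9 + 6)/3 = (⅓)*12 = 4)
N = -12 (N = 4*(3*(-5 + 4)) = 4*(3*(-1)) = 4*(-3) = -12)
N*(-205) = -12*(-205) = 2460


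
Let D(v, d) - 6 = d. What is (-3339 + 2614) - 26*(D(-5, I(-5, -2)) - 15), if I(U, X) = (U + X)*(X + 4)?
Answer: -127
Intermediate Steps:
I(U, X) = (4 + X)*(U + X) (I(U, X) = (U + X)*(4 + X) = (4 + X)*(U + X))
D(v, d) = 6 + d
(-3339 + 2614) - 26*(D(-5, I(-5, -2)) - 15) = (-3339 + 2614) - 26*((6 + ((-2)² + 4*(-5) + 4*(-2) - 5*(-2))) - 15) = -725 - 26*((6 + (4 - 20 - 8 + 10)) - 15) = -725 - 26*((6 - 14) - 15) = -725 - 26*(-8 - 15) = -725 - 26*(-23) = -725 + 598 = -127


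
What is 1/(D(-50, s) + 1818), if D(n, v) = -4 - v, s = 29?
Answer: 1/1785 ≈ 0.00056022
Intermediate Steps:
1/(D(-50, s) + 1818) = 1/((-4 - 1*29) + 1818) = 1/((-4 - 29) + 1818) = 1/(-33 + 1818) = 1/1785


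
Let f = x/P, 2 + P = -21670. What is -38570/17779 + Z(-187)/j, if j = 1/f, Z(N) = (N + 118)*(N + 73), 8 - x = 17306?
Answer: 67174520387/10702958 ≈ 6276.3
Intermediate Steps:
P = -21672 (P = -2 - 21670 = -21672)
x = -17298 (x = 8 - 1*17306 = 8 - 17306 = -17298)
Z(N) = (73 + N)*(118 + N) (Z(N) = (118 + N)*(73 + N) = (73 + N)*(118 + N))
f = 961/1204 (f = -17298/(-21672) = -17298*(-1/21672) = 961/1204 ≈ 0.79817)
j = 1204/961 (j = 1/(961/1204) = 1204/961 ≈ 1.2529)
-38570/17779 + Z(-187)/j = -38570/17779 + (8614 + (-187)**2 + 191*(-187))/(1204/961) = -38570*1/17779 + (8614 + 34969 - 35717)*(961/1204) = -38570/17779 + 7866*(961/1204) = -38570/17779 + 3779613/602 = 67174520387/10702958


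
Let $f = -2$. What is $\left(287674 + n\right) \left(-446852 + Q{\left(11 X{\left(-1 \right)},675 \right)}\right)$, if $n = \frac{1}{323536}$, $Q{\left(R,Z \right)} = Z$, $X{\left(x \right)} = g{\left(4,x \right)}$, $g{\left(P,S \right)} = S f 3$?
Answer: $- \frac{41526985190651905}{323536} \approx -1.2835 \cdot 10^{11}$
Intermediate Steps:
$g{\left(P,S \right)} = - 6 S$ ($g{\left(P,S \right)} = S \left(-2\right) 3 = - 2 S 3 = - 6 S$)
$X{\left(x \right)} = - 6 x$
$n = \frac{1}{323536} \approx 3.0908 \cdot 10^{-6}$
$\left(287674 + n\right) \left(-446852 + Q{\left(11 X{\left(-1 \right)},675 \right)}\right) = \left(287674 + \frac{1}{323536}\right) \left(-446852 + 675\right) = \frac{93072895265}{323536} \left(-446177\right) = - \frac{41526985190651905}{323536}$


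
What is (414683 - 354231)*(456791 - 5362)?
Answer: 27289785908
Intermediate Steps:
(414683 - 354231)*(456791 - 5362) = 60452*451429 = 27289785908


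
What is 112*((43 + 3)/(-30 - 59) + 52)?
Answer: 513184/89 ≈ 5766.1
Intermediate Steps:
112*((43 + 3)/(-30 - 59) + 52) = 112*(46/(-89) + 52) = 112*(46*(-1/89) + 52) = 112*(-46/89 + 52) = 112*(4582/89) = 513184/89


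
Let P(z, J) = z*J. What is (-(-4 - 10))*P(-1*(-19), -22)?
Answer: -5852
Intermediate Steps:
P(z, J) = J*z
(-(-4 - 10))*P(-1*(-19), -22) = (-(-4 - 10))*(-(-22)*(-19)) = (-1*(-14))*(-22*19) = 14*(-418) = -5852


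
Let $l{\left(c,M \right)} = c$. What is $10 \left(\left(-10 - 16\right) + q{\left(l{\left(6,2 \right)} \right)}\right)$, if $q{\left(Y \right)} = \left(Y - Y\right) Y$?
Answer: $-260$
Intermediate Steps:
$q{\left(Y \right)} = 0$ ($q{\left(Y \right)} = 0 Y = 0$)
$10 \left(\left(-10 - 16\right) + q{\left(l{\left(6,2 \right)} \right)}\right) = 10 \left(\left(-10 - 16\right) + 0\right) = 10 \left(-26 + 0\right) = 10 \left(-26\right) = -260$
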